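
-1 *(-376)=376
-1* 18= -18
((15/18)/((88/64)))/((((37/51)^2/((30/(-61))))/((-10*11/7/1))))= 5202000/584563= 8.90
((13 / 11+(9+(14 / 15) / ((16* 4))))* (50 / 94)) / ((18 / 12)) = 269185 / 74448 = 3.62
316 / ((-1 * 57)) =-316 / 57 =-5.54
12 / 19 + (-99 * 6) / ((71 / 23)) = -258726 / 1349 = -191.79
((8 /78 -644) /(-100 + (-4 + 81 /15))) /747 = 125560 /14362569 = 0.01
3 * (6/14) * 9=81/7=11.57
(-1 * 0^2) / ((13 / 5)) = 0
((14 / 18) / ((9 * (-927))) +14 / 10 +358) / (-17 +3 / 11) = -185530543 / 8635005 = -21.49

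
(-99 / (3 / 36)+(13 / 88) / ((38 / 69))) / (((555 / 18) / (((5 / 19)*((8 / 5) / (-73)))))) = 2383065 / 10725671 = 0.22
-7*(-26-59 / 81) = 15155 / 81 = 187.10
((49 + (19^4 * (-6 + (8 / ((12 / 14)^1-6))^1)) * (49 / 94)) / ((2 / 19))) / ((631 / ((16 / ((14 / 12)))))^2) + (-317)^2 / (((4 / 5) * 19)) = 6126952121267 / 1422231092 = 4307.99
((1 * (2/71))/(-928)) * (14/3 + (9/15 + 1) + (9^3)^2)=-7971709/494160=-16.13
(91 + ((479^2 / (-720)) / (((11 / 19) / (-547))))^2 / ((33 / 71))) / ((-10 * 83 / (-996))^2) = 403721852297817014999 / 1437480000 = 280853891739.58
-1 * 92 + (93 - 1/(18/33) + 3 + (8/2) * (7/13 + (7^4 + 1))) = 749761/78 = 9612.32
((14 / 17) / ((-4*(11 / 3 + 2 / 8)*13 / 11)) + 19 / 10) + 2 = 400473 / 103870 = 3.86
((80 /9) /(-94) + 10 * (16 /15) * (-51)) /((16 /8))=-115076 /423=-272.05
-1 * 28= -28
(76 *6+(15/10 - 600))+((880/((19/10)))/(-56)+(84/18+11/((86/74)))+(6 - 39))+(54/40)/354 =-6868612607/40490520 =-169.64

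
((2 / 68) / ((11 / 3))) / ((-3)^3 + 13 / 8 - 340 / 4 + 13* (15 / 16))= -24 / 293777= -0.00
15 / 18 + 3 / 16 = 49 / 48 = 1.02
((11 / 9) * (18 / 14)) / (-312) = -11 / 2184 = -0.01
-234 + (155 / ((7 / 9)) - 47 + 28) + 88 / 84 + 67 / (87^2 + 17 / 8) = -9568294 / 181707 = -52.66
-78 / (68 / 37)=-1443 / 34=-42.44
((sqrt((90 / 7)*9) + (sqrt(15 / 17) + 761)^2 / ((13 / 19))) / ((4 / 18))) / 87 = 27*sqrt(70) / 406 + 43377*sqrt(255) / 6409 + 280584552 / 6409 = 43888.41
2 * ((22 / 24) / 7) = 11 / 42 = 0.26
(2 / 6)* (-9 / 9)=-1 / 3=-0.33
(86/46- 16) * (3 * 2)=-1950/23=-84.78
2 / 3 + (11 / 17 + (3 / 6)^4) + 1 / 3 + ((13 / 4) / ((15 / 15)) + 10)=4069 / 272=14.96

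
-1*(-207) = 207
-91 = -91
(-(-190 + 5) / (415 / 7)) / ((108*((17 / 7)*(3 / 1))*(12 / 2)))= 0.00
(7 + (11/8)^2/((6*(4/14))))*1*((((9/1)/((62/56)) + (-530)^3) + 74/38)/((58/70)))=-19099003993492325/13118208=-1455915624.56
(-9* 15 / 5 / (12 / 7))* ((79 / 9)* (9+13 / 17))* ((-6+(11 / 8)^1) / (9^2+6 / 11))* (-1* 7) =-130766251 / 243984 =-535.96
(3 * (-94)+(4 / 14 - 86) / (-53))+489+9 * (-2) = 70719 / 371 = 190.62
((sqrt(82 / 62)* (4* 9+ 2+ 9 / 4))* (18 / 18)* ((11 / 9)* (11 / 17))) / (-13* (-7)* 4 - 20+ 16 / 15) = 97405* sqrt(1271) / 32733024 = 0.11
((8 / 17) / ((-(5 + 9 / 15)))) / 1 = -10 / 119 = -0.08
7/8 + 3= 31/8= 3.88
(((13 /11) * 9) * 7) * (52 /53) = 42588 /583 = 73.05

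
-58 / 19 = -3.05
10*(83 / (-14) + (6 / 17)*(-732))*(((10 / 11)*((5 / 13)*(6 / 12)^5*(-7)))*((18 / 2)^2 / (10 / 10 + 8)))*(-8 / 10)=-14152275 / 9724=-1455.40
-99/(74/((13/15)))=-429/370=-1.16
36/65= 0.55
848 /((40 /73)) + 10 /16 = 61929 /40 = 1548.22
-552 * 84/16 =-2898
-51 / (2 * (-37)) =51 / 74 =0.69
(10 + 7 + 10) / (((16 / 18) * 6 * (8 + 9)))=81 / 272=0.30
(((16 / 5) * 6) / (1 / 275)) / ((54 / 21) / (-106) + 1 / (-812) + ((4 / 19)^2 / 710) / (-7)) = -29120670902400 / 140635219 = -207065.28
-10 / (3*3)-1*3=-37 / 9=-4.11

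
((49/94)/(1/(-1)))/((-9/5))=245/846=0.29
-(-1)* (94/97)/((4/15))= 3.63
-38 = -38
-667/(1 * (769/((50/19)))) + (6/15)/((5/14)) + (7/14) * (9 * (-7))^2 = 1448927191/730550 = 1983.34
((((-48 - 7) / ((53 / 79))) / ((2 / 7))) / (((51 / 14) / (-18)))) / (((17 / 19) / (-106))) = -48542340 / 289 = -167966.57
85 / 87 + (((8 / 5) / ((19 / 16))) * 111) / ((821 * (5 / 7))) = 41800547 / 33927825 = 1.23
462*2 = 924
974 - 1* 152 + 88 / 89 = 73246 / 89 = 822.99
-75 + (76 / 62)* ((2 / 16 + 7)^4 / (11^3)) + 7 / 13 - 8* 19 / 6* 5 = -655015832891 / 3295598592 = -198.75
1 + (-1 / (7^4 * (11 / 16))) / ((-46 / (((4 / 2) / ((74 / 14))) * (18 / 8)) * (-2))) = 3210805 / 3210823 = 1.00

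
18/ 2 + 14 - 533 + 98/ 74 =-18821/ 37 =-508.68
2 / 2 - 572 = -571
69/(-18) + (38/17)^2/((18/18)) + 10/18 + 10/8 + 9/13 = 495167/135252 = 3.66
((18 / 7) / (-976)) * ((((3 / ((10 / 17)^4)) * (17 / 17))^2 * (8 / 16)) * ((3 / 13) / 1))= -1695109058163 / 8881600000000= -0.19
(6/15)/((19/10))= 4/19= 0.21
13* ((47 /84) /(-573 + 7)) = -611 /47544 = -0.01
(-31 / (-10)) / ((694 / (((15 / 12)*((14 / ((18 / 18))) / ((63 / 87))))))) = 899 / 8328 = 0.11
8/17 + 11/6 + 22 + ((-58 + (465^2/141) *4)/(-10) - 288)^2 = 802131.29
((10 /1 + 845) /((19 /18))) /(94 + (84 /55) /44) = 490050 /56891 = 8.61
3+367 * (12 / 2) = 2205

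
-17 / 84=-0.20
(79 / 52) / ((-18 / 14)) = -553 / 468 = -1.18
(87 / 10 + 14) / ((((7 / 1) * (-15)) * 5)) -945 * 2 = -9922727 / 5250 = -1890.04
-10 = -10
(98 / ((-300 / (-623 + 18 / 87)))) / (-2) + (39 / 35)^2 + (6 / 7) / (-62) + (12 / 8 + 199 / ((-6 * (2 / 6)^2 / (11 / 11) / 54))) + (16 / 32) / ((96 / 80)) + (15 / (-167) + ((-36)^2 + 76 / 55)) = -60368737305841 / 4046084350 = -14920.29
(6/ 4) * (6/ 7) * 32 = 288/ 7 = 41.14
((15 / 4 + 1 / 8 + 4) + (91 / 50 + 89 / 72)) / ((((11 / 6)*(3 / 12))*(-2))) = -9838 / 825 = -11.92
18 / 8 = 9 / 4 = 2.25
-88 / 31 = -2.84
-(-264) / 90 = 2.93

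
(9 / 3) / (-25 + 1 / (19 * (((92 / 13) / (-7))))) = -1748 / 14597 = -0.12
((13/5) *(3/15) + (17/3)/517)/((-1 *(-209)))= 20588/8103975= 0.00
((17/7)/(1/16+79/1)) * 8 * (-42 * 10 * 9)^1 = -235008/253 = -928.89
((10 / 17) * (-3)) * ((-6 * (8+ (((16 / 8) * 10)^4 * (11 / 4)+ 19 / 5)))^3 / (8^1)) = 1725114785881918471398 / 425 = 4059093613839808168.00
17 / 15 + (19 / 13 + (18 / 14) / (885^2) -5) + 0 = -57140576 / 23757825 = -2.41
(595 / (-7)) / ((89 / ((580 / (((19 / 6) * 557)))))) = -295800 / 941887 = -0.31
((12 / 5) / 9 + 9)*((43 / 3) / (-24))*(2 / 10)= -5977 / 5400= -1.11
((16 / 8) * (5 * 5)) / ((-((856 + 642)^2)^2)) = -25 / 2517776976008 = -0.00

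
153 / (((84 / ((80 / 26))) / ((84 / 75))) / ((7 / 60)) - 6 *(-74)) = 714 / 3047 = 0.23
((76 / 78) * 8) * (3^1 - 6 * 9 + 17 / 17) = -15200 / 39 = -389.74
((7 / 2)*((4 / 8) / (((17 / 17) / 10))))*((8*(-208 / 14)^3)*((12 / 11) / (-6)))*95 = 4274483200 / 539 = 7930395.55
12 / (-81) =-4 / 27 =-0.15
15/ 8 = 1.88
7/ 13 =0.54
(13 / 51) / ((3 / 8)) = 0.68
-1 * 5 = -5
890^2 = 792100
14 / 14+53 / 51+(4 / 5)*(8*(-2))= -2744 / 255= -10.76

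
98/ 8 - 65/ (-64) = 849/ 64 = 13.27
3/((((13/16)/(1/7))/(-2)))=-96/91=-1.05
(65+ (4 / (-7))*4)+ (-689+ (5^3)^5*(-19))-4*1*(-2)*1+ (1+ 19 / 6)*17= -24353027366743 / 42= -579833984922.45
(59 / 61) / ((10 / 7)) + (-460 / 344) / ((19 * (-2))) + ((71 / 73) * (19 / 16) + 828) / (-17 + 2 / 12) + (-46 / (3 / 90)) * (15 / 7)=-309241634552331 / 102885496280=-3005.69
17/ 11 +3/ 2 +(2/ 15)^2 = 15163/ 4950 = 3.06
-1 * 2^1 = -2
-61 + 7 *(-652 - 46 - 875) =-11072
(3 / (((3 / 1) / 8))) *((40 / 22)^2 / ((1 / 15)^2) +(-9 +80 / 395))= 56207240 / 9559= 5880.03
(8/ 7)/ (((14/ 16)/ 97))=6208/ 49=126.69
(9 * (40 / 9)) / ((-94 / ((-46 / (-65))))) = -184 / 611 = -0.30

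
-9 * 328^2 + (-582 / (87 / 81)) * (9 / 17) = -968542.87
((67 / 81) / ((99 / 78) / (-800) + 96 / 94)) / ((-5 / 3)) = -13099840 / 26914923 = -0.49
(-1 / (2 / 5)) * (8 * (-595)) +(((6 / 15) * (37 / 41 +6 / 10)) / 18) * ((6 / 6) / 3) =329332808 / 27675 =11900.01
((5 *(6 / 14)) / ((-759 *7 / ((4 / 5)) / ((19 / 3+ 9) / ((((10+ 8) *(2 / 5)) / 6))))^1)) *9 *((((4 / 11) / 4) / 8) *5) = -25 / 11858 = -0.00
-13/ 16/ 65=-1/ 80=-0.01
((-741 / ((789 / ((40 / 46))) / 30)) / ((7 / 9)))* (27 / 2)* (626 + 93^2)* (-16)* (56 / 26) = 822195360000 / 6049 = 135922526.04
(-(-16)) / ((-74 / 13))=-104 / 37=-2.81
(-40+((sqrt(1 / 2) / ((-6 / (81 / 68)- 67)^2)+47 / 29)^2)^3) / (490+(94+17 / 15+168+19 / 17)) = -15563123656714893994748142597727959425596344923113359 / 536536536920187005816828795060602954440539099218750000+20956806124521000634173027304553684902479*sqrt(2) / 2445299713033822394078579220654712120046875000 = -0.03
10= 10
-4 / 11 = -0.36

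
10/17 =0.59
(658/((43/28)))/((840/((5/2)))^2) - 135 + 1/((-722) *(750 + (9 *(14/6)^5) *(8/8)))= -135.00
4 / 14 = 2 / 7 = 0.29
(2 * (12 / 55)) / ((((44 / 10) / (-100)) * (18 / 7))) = -1400 / 363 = -3.86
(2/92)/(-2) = -1/92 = -0.01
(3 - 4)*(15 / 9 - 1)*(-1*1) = 0.67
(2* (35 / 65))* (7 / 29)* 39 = 294 / 29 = 10.14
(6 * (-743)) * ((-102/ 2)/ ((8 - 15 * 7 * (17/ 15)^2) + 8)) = -3410370/ 1783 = -1912.71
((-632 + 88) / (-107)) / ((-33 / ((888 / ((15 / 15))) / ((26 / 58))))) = -305.19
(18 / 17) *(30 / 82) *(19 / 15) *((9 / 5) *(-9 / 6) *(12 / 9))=-6156 / 3485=-1.77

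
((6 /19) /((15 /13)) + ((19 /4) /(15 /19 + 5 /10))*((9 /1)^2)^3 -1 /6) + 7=27338752892 /13965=1957662.22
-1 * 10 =-10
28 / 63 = 4 / 9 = 0.44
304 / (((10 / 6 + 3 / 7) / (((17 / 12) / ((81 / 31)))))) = 70091 / 891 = 78.67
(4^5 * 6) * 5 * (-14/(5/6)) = -516096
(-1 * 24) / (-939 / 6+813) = -48 / 1313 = -0.04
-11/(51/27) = -99/17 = -5.82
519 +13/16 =8317/16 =519.81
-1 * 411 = -411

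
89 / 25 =3.56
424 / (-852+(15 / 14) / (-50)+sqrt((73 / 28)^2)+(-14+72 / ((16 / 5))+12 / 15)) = -3710 / 7351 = -0.50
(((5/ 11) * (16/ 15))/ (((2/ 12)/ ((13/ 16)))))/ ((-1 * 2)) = -13/ 11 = -1.18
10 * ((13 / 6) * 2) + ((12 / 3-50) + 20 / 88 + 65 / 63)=-1951 / 1386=-1.41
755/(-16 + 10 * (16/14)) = -5285/32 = -165.16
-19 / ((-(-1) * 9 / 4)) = -76 / 9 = -8.44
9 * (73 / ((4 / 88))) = 14454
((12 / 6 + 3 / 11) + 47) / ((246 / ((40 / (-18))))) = -5420 / 12177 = -0.45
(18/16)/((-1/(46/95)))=-207/380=-0.54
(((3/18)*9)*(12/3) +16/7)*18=1044/7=149.14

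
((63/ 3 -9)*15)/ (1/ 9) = 1620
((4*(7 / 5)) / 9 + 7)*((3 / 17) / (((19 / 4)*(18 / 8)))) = 5488 / 43605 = 0.13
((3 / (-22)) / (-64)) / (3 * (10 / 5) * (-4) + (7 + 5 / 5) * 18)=1 / 56320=0.00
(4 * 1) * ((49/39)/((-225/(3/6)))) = -0.01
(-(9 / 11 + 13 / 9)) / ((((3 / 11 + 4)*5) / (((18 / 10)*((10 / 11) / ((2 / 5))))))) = -224 / 517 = -0.43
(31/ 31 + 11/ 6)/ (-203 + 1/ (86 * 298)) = -217838/ 15607449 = -0.01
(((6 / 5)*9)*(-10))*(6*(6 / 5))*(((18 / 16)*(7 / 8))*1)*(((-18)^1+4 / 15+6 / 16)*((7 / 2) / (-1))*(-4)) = 74406843 / 400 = 186017.11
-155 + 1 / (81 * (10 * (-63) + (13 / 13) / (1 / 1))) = -7897096 / 50949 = -155.00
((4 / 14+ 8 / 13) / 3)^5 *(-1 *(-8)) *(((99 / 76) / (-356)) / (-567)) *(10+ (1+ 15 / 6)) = 10195345688 / 5983201486254447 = 0.00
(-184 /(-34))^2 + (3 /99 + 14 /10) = 1464764 /47685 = 30.72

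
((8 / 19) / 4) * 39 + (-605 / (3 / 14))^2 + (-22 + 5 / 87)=39529147445 / 4959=7971193.27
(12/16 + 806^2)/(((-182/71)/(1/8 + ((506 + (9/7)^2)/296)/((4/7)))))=-18457519473/23296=-792304.24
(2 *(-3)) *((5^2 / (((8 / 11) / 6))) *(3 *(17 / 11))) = -11475 / 2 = -5737.50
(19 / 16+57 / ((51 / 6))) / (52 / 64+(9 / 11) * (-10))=-23617 / 22049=-1.07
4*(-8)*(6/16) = -12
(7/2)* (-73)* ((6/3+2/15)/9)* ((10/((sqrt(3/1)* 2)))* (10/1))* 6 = -163520* sqrt(3)/27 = -10489.81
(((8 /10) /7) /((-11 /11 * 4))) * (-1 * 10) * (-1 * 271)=-542 /7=-77.43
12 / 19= 0.63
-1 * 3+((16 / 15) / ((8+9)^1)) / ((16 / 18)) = -249 / 85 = -2.93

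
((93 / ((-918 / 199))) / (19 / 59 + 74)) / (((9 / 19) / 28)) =-96816286 / 6038145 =-16.03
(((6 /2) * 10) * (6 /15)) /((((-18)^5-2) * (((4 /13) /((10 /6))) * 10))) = -13 /3779140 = -0.00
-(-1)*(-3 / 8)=-3 / 8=-0.38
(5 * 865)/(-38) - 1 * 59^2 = -136603/38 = -3594.82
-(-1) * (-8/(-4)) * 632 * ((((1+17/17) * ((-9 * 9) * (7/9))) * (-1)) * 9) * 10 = 14333760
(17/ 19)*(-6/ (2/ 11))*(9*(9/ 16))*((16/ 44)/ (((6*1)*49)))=-1377/ 7448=-0.18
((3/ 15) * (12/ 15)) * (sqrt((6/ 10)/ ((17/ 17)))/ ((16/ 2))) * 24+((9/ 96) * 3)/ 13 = 9/ 416+12 * sqrt(15)/ 125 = 0.39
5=5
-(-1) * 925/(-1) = -925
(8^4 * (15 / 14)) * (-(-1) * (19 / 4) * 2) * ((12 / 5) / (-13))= -700416 / 91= -7696.88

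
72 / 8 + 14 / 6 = 34 / 3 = 11.33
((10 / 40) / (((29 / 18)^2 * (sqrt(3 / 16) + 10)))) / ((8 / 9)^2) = 32805 / 2686154- 6561 * sqrt(3) / 21489232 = 0.01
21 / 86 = 0.24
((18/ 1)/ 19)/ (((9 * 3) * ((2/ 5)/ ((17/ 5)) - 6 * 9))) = -17/ 26106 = -0.00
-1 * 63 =-63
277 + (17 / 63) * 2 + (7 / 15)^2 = 437468 / 1575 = 277.76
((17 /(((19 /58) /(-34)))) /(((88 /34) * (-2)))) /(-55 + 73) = 142477 /7524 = 18.94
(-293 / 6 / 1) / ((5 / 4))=-586 / 15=-39.07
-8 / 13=-0.62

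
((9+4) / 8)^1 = 13 / 8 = 1.62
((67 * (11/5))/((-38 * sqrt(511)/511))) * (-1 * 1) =87.68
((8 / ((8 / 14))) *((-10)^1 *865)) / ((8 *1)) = -30275 / 2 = -15137.50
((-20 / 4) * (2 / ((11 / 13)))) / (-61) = 130 / 671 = 0.19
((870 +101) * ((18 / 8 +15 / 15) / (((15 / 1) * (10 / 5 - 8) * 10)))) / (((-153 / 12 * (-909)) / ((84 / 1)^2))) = -2474108 / 1158975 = -2.13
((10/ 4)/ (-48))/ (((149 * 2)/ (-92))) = 115/ 7152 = 0.02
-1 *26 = -26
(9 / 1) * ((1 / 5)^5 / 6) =0.00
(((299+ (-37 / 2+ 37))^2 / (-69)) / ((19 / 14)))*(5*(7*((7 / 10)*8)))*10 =-2766123500 / 1311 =-2109934.02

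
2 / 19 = 0.11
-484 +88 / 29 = -13948 / 29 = -480.97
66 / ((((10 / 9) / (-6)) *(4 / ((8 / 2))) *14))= -891 / 35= -25.46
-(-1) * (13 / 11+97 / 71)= 1990 / 781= 2.55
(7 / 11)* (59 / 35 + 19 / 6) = 1019 / 330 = 3.09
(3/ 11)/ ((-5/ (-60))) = 36/ 11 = 3.27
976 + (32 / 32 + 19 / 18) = 17605 / 18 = 978.06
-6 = -6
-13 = -13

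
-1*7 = -7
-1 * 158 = -158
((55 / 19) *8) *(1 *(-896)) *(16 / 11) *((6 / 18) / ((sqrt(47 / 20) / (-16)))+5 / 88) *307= -110028800 / 209+5633474560 *sqrt(235) / 2679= 31709279.78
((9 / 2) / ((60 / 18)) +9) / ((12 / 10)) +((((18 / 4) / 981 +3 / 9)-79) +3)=-175369 / 2616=-67.04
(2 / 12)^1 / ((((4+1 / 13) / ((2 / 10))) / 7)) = 91 / 1590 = 0.06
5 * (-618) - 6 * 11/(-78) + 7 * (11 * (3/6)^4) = -641543/208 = -3084.34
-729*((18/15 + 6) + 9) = -59049/5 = -11809.80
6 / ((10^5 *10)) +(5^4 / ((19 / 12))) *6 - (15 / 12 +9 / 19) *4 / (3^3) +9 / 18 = 607562751539 / 256500000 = 2368.67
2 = 2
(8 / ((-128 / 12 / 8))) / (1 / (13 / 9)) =-26 / 3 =-8.67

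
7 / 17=0.41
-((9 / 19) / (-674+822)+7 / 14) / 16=-1415 / 44992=-0.03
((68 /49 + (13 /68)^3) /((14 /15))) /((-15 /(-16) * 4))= 0.40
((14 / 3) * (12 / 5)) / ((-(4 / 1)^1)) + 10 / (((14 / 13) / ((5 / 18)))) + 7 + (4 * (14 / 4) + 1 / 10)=6577 / 315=20.88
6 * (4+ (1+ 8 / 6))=38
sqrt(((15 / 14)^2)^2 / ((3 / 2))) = 75 * sqrt(6) / 196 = 0.94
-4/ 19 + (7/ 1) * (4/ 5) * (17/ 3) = 8984/ 285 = 31.52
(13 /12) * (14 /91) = 1 /6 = 0.17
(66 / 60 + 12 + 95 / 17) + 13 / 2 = 2141 / 85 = 25.19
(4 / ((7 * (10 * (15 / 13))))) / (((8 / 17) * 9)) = 0.01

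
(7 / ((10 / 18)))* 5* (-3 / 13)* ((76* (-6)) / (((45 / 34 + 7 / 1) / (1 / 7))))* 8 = 3348864 / 3679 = 910.26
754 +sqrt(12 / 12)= 755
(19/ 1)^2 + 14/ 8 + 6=1475/ 4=368.75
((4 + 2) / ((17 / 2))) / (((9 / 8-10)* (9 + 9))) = -16 / 3621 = -0.00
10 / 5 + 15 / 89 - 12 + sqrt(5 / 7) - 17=-2388 / 89 + sqrt(35) / 7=-25.99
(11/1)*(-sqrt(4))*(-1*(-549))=-12078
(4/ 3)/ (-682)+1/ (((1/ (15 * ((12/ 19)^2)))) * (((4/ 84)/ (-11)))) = -510436802/ 369303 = -1382.16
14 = 14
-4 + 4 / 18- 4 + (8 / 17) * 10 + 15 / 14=-4285 / 2142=-2.00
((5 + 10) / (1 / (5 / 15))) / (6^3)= 5 / 216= 0.02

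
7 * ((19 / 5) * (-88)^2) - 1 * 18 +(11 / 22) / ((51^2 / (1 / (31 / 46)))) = 205972.40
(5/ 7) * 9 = 45/ 7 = 6.43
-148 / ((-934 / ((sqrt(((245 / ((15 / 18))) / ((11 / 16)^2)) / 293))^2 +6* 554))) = 8726156664 / 16556551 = 527.05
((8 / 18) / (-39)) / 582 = -2 / 102141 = -0.00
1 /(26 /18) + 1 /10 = 103 /130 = 0.79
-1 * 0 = 0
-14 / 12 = -7 / 6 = -1.17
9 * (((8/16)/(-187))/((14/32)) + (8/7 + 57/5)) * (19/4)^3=5065213743/418880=12092.28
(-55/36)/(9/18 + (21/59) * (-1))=-3245/306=-10.60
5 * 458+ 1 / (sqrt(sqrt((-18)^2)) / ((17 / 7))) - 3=17 * sqrt(2) / 42+ 2287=2287.57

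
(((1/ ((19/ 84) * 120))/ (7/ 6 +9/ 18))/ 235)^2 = 441/ 49840562500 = 0.00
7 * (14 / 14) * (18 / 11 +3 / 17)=12.69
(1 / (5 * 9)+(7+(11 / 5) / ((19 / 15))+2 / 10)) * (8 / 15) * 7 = 85792 / 2565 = 33.45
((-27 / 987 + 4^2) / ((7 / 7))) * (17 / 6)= 89335 / 1974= 45.26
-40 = -40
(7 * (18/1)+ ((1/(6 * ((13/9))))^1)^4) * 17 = 978843969/456976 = 2142.00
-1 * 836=-836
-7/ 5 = -1.40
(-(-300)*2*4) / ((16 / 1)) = 150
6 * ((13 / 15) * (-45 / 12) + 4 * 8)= 345 / 2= 172.50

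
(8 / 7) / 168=1 / 147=0.01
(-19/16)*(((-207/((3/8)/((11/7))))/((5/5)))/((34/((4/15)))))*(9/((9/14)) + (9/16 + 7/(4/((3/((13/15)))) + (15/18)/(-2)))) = 194.19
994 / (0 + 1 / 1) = 994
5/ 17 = 0.29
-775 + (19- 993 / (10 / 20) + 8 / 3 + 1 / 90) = -246539 / 90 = -2739.32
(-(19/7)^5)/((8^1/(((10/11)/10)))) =-1.67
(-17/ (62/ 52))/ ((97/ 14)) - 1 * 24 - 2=-84370/ 3007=-28.06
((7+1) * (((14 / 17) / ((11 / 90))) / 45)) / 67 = 224 / 12529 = 0.02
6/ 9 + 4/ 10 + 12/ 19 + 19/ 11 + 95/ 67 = 1017338/ 210045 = 4.84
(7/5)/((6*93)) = 7/2790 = 0.00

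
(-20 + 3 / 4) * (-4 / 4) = 77 / 4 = 19.25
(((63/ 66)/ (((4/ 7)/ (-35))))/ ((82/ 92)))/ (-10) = 23667/ 3608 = 6.56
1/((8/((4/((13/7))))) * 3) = 7/78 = 0.09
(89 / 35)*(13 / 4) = 1157 / 140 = 8.26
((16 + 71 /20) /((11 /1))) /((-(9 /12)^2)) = -1564 /495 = -3.16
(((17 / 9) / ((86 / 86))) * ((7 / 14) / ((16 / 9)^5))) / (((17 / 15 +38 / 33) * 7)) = 18403605 / 5534384128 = 0.00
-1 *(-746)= 746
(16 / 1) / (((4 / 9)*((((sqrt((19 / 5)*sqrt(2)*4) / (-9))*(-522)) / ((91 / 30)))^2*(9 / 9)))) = 0.00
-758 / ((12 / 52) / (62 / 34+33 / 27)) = -4591964 / 459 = -10004.28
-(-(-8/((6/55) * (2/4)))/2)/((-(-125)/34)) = -1496/75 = -19.95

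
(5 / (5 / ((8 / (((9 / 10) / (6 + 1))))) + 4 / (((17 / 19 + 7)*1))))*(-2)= -84000 / 4931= -17.04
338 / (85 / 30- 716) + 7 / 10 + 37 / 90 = 24538 / 38511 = 0.64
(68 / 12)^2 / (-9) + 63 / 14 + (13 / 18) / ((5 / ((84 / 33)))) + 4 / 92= 1.34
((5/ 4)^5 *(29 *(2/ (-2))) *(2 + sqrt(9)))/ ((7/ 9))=-4078125/ 7168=-568.93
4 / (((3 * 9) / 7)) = 28 / 27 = 1.04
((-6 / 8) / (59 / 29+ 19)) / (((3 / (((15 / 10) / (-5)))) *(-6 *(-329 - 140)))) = 29 / 22887200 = 0.00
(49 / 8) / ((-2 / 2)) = -49 / 8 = -6.12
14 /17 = 0.82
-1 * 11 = -11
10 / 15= 2 / 3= 0.67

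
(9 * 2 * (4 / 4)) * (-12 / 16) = -27 / 2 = -13.50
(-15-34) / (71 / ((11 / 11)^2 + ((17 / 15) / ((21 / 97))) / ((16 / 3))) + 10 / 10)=-163121 / 122609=-1.33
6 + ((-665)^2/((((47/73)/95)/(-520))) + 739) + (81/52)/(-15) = -33930888510.42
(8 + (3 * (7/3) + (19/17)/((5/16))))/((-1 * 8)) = -1579/680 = -2.32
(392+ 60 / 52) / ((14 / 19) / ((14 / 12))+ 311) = 97109 / 76973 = 1.26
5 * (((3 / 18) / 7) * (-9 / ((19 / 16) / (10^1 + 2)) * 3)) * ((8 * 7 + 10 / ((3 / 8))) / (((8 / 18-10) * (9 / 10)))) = 312.22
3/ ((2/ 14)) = 21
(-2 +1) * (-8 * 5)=40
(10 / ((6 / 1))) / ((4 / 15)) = 25 / 4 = 6.25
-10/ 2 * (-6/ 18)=5/ 3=1.67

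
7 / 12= 0.58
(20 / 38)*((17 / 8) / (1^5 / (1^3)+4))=17 / 76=0.22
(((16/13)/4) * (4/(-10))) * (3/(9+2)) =-24/715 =-0.03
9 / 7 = 1.29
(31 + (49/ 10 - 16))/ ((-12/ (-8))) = 199/ 15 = 13.27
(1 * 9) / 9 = 1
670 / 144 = 335 / 72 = 4.65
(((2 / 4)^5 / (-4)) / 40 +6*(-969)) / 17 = -342.00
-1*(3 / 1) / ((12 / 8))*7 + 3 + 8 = -3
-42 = -42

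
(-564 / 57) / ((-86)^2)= -47 / 35131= -0.00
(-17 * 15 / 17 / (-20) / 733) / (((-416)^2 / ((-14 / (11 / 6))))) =-63 / 1395350528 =-0.00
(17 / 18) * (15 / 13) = 85 / 78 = 1.09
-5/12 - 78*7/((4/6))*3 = -29489/12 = -2457.42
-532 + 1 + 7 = -524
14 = 14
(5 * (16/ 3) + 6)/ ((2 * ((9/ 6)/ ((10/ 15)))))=196/ 27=7.26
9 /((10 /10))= 9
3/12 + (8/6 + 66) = 811/12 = 67.58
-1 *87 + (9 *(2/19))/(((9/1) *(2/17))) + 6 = -1522/19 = -80.11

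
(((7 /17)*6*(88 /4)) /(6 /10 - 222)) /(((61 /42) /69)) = -495880 /42517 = -11.66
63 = 63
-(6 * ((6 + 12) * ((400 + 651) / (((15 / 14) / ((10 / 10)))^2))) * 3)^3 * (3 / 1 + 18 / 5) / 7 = -1922647928280229269504 / 78125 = -24609893481986934.65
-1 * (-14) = 14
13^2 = 169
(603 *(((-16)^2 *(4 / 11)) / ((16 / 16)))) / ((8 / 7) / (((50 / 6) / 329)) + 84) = 1286400 / 2959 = 434.74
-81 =-81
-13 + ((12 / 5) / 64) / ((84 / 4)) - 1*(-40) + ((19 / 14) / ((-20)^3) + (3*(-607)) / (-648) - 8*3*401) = -29012825113 / 3024000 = -9594.19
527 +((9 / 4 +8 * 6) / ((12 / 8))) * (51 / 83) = 547.58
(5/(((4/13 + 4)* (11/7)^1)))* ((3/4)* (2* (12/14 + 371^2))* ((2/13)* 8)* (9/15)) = 8671437/77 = 112616.06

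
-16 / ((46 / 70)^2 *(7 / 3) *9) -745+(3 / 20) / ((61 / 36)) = -361417226 / 484035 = -746.68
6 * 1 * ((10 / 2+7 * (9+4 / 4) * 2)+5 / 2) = 885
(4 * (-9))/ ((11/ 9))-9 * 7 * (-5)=3141/ 11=285.55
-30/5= -6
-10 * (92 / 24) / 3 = -115 / 9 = -12.78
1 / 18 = 0.06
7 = 7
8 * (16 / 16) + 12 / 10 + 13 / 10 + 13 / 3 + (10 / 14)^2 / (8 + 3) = 48121 / 3234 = 14.88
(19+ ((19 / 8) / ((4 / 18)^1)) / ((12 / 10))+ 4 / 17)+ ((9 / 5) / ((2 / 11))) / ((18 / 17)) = 101977 / 2720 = 37.49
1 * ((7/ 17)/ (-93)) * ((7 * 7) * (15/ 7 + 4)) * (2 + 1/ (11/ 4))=-54782/ 17391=-3.15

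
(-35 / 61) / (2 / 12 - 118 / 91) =19110 / 37637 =0.51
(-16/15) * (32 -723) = 11056/15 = 737.07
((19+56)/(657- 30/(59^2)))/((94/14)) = 609175/35829463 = 0.02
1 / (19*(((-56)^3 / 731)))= -731 / 3336704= -0.00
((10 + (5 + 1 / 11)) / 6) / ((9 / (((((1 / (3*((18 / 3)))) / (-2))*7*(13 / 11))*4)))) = -7553 / 29403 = -0.26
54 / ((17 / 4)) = 216 / 17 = 12.71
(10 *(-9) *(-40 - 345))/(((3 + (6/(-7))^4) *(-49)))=-565950/2833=-199.77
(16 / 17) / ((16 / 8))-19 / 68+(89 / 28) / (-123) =2420 / 14637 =0.17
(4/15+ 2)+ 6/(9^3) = 2764/1215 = 2.27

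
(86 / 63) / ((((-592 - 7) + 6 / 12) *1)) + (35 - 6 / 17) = 44414155 / 1281987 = 34.64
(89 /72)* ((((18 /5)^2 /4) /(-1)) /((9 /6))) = -267 /100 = -2.67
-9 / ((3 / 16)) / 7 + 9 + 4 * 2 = 71 / 7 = 10.14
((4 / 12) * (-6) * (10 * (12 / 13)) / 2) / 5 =-24 / 13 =-1.85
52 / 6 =26 / 3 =8.67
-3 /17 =-0.18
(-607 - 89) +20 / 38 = -13214 / 19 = -695.47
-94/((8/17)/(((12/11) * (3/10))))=-7191/110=-65.37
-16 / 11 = -1.45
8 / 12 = 2 / 3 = 0.67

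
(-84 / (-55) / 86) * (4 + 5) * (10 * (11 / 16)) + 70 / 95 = 5999 / 3268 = 1.84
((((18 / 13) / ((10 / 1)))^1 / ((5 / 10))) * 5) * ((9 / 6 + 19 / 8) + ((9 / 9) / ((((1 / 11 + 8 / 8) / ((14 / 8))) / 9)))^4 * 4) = 25627138281 / 106496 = 240639.44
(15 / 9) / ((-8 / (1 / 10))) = -1 / 48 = -0.02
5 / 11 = 0.45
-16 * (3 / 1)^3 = -432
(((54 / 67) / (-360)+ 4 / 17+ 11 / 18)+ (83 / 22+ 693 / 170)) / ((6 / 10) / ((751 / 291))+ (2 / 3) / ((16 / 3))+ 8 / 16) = 29447384398 / 2904610599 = 10.14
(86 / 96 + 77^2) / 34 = 174.41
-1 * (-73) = 73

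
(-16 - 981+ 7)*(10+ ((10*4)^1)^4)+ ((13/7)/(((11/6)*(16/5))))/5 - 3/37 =-57764270441205/22792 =-2534409900.02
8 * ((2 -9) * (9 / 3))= -168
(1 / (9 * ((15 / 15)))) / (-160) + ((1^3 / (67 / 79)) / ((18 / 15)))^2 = 2078837 / 2154720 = 0.96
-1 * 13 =-13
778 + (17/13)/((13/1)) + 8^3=218027/169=1290.10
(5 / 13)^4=625 / 28561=0.02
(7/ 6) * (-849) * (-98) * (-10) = -970690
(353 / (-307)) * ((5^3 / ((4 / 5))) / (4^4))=-220625 / 314368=-0.70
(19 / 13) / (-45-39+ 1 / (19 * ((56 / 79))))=-20216 / 1160861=-0.02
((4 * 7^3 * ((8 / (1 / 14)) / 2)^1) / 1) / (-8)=-9604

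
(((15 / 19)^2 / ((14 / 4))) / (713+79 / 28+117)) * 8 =1600 / 935351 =0.00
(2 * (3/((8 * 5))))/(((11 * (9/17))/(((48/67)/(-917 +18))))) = -68/3312815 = -0.00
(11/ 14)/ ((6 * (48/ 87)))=319/ 1344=0.24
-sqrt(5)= -2.24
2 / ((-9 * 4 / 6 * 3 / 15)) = -5 / 3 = -1.67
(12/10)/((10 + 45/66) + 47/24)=1584/16685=0.09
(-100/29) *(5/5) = -100/29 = -3.45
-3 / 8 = -0.38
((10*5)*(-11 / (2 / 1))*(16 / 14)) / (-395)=440 / 553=0.80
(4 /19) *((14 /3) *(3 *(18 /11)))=1008 /209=4.82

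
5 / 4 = 1.25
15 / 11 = 1.36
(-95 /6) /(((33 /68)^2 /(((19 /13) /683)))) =-4173160 /29007693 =-0.14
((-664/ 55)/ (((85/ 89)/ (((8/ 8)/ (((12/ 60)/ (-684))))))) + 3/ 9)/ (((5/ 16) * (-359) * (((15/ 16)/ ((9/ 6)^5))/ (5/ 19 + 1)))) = -628642565568/ 159440875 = -3942.79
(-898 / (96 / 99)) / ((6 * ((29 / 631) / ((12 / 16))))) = -9349527 / 3712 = -2518.73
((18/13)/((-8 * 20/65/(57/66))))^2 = 29241/123904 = 0.24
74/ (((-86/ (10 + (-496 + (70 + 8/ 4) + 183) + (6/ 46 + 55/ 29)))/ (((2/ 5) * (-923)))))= -2086284590/ 28681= -72741.00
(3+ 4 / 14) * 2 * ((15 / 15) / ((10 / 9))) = 207 / 35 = 5.91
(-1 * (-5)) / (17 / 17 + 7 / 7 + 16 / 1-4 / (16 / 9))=20 / 63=0.32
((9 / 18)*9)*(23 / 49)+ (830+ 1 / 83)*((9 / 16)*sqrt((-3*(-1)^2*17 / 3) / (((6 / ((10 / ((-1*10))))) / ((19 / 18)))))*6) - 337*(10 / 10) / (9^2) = -16259 / 7938+ 206673*sqrt(969) / 1328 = 4842.44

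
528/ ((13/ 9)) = 4752/ 13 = 365.54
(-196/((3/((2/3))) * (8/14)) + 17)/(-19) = 533/171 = 3.12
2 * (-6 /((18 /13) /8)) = -208 /3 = -69.33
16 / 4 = 4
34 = 34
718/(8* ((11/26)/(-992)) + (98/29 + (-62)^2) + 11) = 67130128/360742713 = 0.19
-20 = -20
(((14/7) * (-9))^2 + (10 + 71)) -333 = 72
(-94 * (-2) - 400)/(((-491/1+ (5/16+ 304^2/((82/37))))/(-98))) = 0.50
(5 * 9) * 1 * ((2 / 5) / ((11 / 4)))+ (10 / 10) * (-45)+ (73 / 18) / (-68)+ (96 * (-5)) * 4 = -26369435 / 13464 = -1958.51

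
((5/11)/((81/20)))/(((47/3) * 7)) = 100/97713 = 0.00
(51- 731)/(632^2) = -85/49928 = -0.00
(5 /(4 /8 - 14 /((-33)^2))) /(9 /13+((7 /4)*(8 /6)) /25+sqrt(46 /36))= -5422131000 /444156881+1150256250*sqrt(46) /444156881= 5.36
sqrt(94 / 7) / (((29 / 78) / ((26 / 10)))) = 25.63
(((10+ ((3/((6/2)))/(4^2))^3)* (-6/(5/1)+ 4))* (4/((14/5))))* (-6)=-122883/512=-240.01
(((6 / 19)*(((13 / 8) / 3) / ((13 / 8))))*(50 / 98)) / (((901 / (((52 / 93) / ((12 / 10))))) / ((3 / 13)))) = 0.00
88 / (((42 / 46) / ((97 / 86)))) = 98164 / 903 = 108.71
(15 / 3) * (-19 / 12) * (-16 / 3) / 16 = 2.64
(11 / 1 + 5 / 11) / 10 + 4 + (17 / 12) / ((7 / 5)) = 28447 / 4620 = 6.16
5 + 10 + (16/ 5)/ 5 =391/ 25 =15.64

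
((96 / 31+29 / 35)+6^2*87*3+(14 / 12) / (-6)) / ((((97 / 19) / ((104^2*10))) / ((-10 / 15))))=-75451510603456 / 568323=-132761670.04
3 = 3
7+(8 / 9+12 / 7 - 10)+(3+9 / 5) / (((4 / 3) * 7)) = 37 / 315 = 0.12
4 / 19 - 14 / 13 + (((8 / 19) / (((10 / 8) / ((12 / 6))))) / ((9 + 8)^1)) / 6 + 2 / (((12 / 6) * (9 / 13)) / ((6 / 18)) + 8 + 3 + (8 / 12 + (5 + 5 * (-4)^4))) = -1371213949 / 1597677510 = -0.86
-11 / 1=-11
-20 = -20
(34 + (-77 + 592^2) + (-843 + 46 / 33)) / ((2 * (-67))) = -2608.80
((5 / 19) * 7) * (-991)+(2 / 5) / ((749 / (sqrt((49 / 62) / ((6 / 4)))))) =-34685 / 19+2 * sqrt(93) / 49755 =-1825.53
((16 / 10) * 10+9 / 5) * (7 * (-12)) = -7476 / 5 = -1495.20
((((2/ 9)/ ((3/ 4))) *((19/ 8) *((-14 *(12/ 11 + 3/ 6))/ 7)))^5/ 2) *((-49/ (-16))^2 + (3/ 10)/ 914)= -263.91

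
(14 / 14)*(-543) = -543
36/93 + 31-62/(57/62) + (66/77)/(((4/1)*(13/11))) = -11535635/321594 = -35.87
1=1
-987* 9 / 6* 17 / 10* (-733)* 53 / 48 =651847371 / 320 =2037023.03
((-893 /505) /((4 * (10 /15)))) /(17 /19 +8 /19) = -50901 /101000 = -0.50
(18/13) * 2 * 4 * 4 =44.31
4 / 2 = 2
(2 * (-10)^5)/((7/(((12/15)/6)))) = -80000/21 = -3809.52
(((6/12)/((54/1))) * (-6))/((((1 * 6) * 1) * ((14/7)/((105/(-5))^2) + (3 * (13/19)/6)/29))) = -26999/47622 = -0.57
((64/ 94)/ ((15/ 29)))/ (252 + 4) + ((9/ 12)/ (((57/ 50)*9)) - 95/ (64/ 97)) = -370103551/ 2571840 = -143.91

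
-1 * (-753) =753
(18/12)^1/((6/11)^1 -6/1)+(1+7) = 309/40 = 7.72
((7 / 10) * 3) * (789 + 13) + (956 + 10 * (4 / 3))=2653.53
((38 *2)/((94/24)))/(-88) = -114/517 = -0.22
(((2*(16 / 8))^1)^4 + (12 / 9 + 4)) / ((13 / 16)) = 12544 / 39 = 321.64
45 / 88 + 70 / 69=9265 / 6072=1.53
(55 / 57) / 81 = 55 / 4617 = 0.01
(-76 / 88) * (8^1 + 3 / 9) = -475 / 66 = -7.20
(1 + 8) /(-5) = -9 /5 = -1.80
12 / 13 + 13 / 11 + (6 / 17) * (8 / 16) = 5546 / 2431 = 2.28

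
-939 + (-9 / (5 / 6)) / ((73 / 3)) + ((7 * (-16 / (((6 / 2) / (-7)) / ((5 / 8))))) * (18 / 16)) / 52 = -71054301 / 75920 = -935.91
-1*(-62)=62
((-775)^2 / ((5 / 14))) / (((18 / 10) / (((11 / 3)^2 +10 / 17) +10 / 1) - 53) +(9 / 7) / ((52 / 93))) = -363048595000 / 10928837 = -33219.33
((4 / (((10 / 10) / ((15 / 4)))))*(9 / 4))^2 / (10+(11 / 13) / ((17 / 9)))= 4027725 / 36944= 109.02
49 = 49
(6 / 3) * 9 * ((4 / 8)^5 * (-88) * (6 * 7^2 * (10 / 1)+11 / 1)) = -292149 / 2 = -146074.50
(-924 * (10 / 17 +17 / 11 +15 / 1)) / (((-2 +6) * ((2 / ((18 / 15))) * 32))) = -74.21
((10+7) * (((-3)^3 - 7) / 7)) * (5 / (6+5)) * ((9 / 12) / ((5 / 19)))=-16473 / 154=-106.97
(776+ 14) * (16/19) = 12640/19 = 665.26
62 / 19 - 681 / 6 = -4189 / 38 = -110.24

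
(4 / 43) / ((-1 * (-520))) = 1 / 5590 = 0.00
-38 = -38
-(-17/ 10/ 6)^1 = 17/ 60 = 0.28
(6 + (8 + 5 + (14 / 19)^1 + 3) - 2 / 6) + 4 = 1505 / 57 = 26.40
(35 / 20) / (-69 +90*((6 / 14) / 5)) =-49 / 1716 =-0.03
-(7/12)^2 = -49/144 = -0.34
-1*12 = -12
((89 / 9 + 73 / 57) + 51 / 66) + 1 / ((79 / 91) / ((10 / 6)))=13.86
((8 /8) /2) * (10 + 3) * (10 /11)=65 /11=5.91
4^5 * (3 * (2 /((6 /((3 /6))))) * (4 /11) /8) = 256 /11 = 23.27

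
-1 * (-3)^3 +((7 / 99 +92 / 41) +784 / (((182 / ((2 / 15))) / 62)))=17129452 / 263835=64.92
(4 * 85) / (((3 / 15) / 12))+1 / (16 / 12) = 81603 / 4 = 20400.75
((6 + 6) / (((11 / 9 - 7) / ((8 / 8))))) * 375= -10125 / 13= -778.85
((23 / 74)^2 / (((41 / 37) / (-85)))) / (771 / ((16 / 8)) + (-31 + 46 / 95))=-4271675 / 204634198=-0.02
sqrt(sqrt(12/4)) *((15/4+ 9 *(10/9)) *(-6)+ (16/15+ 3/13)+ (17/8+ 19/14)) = -102.29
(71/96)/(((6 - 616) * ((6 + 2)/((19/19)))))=-71/468480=-0.00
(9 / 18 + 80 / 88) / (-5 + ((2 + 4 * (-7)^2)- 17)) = 31 / 3872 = 0.01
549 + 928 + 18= 1495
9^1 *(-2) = -18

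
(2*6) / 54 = 2 / 9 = 0.22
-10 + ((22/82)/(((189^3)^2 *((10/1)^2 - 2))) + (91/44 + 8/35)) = -155184110837816998631/20145286242117354780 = -7.70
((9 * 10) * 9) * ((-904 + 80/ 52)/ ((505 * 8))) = -237573/ 1313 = -180.94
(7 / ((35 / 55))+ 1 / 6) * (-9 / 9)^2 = 67 / 6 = 11.17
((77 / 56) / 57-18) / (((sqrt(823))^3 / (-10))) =40985 *sqrt(823) / 154431012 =0.01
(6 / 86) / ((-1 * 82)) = -0.00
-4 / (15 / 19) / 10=-38 / 75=-0.51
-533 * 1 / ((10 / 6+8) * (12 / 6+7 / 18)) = -28782 / 1247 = -23.08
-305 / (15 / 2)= -122 / 3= -40.67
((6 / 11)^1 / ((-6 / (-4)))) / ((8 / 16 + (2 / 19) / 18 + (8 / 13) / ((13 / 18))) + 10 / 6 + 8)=231192 / 7009189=0.03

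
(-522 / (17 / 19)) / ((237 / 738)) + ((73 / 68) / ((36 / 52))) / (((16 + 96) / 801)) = -1086370525 / 601664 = -1805.61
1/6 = 0.17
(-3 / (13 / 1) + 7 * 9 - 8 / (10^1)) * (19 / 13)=76532 / 845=90.57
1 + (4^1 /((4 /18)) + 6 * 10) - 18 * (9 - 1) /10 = 323 /5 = 64.60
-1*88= -88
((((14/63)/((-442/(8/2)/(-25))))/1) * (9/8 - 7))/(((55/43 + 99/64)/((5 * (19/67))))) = -153596000/1036386351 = -0.15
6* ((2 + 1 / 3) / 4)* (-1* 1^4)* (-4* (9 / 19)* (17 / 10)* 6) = 67.64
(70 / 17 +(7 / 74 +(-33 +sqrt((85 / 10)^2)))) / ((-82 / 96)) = 612528 / 25789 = 23.75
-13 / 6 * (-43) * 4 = 1118 / 3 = 372.67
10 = 10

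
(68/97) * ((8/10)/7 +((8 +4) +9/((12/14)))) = 53822/3395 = 15.85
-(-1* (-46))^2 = -2116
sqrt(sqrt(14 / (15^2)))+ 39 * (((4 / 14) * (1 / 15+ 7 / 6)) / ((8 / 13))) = 14^(1 / 4) * sqrt(15) / 15+ 6253 / 280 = 22.83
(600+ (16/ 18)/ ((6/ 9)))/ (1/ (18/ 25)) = 10824/ 25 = 432.96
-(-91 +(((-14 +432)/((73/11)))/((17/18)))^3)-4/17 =-566749969975985/1911240521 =-296535.14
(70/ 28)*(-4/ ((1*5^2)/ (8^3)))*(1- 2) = 1024/ 5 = 204.80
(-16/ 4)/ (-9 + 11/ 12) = 48/ 97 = 0.49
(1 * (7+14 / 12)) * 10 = 245 / 3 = 81.67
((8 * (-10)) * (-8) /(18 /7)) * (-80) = -179200 /9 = -19911.11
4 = 4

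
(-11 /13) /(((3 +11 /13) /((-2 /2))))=11 /50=0.22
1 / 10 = 0.10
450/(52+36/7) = 63/8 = 7.88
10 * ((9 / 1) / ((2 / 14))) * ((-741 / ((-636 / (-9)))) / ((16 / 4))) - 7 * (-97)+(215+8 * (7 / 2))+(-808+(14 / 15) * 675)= -384789 / 424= -907.52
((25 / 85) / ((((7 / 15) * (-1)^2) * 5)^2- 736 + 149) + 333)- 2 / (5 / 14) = 145656761 / 444890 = 327.40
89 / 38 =2.34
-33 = -33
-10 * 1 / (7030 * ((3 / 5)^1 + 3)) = -0.00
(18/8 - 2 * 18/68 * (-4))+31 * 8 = 17161/68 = 252.37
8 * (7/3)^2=392/9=43.56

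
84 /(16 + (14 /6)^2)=756 /193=3.92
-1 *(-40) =40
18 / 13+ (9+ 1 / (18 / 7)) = 2521 / 234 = 10.77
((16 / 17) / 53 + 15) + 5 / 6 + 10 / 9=275093 / 16218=16.96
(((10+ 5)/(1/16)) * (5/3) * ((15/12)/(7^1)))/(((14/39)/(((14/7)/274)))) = 1.45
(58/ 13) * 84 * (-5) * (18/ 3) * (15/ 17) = -2192400/ 221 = -9920.36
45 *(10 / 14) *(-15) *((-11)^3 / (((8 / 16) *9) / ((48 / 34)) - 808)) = -71874000 / 90139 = -797.37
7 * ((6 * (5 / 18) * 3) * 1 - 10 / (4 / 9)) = -245 / 2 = -122.50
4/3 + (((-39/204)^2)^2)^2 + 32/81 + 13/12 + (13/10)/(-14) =3523816563844816243/1296057784417320960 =2.72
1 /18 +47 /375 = 407 /2250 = 0.18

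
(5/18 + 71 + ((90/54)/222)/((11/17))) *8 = 2089064/3663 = 570.32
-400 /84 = -100 /21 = -4.76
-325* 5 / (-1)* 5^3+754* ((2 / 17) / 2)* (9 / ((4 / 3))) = 6916429 / 34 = 203424.38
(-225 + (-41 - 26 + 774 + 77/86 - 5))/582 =41099/50052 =0.82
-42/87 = -14/29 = -0.48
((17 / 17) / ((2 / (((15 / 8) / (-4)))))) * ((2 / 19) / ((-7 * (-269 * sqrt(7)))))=-15 * sqrt(7) / 8014048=-0.00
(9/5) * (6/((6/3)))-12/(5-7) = 57/5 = 11.40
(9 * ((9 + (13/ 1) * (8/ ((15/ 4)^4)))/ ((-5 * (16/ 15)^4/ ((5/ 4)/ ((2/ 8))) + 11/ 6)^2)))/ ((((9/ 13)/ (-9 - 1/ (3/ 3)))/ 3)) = -38085614775000/ 2976029809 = -12797.46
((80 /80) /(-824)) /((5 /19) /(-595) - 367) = 2261 /683745312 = 0.00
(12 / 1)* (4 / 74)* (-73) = -1752 / 37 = -47.35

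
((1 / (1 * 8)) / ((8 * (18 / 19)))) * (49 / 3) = 0.27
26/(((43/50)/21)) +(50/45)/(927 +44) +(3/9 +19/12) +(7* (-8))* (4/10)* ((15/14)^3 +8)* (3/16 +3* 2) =-473194180091/736522920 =-642.47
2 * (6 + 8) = 28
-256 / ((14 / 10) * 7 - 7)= -640 / 7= -91.43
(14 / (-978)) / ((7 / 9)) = -3 / 163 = -0.02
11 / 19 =0.58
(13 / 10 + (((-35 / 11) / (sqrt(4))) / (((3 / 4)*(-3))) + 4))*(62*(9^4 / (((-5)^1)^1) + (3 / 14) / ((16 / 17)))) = -90298611671 / 184800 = -488628.85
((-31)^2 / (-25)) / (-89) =961 / 2225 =0.43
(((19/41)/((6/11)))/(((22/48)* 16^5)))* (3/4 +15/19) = 117/42991616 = 0.00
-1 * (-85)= 85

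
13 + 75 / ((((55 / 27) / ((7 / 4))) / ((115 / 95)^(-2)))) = 56.97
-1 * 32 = -32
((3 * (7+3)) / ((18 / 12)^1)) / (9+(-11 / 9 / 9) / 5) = 4050 / 1817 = 2.23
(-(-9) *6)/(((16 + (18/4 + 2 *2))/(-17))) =-37.47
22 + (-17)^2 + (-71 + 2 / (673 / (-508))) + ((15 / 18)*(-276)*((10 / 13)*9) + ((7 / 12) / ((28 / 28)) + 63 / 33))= -1560601915 / 1154868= -1351.32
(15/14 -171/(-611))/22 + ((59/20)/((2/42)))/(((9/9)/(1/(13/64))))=287030019/940940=305.05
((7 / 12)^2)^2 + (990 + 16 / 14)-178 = 118046119 / 145152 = 813.26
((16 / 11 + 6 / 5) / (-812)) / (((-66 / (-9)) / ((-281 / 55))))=61539 / 27019300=0.00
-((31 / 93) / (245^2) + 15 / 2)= -2701127 / 360150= -7.50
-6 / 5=-1.20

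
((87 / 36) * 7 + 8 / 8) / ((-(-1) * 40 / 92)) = 989 / 24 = 41.21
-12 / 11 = -1.09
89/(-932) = -89/932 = -0.10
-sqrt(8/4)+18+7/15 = 277/15 - sqrt(2) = 17.05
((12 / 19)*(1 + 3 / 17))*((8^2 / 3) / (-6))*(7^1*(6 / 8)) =-4480 / 323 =-13.87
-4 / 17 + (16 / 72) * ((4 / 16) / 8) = -0.23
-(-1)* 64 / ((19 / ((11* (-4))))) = -2816 / 19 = -148.21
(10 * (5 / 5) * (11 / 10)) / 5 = 11 / 5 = 2.20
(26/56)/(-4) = -13/112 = -0.12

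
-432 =-432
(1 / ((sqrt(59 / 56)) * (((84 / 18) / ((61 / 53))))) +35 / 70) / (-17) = -1 / 34-183 * sqrt(826) / 372113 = -0.04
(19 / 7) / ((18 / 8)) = 1.21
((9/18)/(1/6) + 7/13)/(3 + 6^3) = 46/2847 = 0.02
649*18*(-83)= -969606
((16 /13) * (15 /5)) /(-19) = -48 /247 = -0.19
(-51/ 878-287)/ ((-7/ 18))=2268333/ 3073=738.15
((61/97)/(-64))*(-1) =61/6208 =0.01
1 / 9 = 0.11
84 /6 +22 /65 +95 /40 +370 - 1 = 200571 /520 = 385.71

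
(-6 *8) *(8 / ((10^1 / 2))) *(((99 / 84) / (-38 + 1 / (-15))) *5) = 47520 / 3997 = 11.89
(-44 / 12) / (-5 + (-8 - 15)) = 11 / 84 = 0.13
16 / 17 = 0.94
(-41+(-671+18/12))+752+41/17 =1493/34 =43.91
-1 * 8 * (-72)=576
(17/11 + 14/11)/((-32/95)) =-2945/352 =-8.37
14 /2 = 7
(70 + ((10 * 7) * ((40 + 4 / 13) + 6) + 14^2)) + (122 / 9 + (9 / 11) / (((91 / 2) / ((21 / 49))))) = 222051238 / 63063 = 3521.10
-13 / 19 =-0.68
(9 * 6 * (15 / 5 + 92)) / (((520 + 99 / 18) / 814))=8351640 / 1051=7946.37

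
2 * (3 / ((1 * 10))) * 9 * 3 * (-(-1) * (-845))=-13689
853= 853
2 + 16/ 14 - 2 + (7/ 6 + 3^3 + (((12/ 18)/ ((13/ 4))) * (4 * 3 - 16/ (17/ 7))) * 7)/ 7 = 8323/ 1326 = 6.28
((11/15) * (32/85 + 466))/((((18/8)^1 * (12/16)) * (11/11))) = 2325664/11475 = 202.67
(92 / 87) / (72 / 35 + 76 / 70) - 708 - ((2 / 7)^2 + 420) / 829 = -27529621202 / 38874297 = -708.17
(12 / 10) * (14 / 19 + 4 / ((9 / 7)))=1316 / 285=4.62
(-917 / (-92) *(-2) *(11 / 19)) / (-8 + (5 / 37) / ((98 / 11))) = 18287731 / 12652461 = 1.45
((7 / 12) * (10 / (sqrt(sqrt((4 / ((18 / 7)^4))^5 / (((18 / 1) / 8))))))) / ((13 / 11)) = 120.15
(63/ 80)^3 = 0.49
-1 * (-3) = 3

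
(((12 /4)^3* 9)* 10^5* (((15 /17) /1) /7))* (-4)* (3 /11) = -3341482.05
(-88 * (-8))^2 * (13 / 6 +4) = 9168896 / 3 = 3056298.67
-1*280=-280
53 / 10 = 5.30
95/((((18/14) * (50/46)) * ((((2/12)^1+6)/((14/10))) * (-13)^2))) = 42826/468975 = 0.09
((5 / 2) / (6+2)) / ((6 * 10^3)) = 1 / 19200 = 0.00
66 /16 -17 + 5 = -63 /8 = -7.88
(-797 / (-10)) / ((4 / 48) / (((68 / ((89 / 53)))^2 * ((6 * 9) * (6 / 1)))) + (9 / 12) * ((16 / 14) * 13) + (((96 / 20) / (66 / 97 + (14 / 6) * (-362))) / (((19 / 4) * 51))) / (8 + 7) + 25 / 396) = 1129839779142342576000 / 158857841042071480469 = 7.11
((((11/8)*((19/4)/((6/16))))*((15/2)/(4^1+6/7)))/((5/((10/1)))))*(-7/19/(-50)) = 539/1360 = 0.40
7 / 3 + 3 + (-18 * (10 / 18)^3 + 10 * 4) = 3422 / 81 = 42.25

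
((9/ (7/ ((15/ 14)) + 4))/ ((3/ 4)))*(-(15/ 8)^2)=-10125/ 2528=-4.01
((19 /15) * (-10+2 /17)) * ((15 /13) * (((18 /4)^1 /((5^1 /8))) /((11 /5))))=-114912 /2431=-47.27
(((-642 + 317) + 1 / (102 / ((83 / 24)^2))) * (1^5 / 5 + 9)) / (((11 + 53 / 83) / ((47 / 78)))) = -74460380411 / 481178880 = -154.75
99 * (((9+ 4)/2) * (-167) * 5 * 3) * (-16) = 25791480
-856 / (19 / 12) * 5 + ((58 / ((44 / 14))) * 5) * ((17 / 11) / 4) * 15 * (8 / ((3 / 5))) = 10177690 / 2299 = 4427.01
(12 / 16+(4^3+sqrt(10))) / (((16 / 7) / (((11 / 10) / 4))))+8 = 77 * sqrt(10) / 640+40423 / 2560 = 16.17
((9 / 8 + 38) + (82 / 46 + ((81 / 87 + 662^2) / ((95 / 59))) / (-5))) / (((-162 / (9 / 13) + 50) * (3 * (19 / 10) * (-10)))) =-137866337743 / 26582884800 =-5.19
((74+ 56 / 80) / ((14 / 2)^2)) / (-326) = -747 / 159740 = -0.00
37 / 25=1.48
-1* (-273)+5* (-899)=-4222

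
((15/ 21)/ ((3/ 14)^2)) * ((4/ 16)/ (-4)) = -35/ 36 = -0.97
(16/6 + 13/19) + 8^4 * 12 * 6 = 16810175/57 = 294915.35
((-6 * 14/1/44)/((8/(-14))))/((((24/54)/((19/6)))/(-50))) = -209475/176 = -1190.20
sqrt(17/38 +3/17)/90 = sqrt(260338)/58140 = 0.01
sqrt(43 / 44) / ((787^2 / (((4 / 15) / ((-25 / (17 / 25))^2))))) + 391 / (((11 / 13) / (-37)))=-188071 / 11 + 578*sqrt(473) / 39920267578125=-17097.36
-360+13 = -347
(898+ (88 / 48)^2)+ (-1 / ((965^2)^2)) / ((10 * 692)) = 48680684243685481241 / 54007970438925000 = 901.36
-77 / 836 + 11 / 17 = 717 / 1292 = 0.55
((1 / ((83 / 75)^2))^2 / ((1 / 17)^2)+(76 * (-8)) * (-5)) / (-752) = -153417436465 / 35688657392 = -4.30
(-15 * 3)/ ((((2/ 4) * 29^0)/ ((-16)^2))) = -23040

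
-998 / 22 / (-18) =499 / 198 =2.52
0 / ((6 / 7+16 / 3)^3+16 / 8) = 0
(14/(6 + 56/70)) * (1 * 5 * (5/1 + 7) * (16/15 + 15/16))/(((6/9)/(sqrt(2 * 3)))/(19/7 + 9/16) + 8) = 61222211505/1978098784-129747345 * sqrt(6)/989049392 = 30.63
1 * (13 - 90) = -77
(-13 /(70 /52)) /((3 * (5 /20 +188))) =-1352 /79065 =-0.02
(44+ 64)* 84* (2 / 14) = 1296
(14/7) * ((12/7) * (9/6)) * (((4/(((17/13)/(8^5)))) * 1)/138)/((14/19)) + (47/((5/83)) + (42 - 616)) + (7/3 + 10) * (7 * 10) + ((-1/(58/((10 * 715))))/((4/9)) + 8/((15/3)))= 5863.15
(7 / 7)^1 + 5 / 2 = 7 / 2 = 3.50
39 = 39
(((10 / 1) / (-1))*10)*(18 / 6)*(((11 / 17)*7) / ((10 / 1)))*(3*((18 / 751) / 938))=-8910 / 855389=-0.01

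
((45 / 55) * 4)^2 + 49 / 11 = 1835 / 121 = 15.17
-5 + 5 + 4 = 4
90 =90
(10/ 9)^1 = 10/ 9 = 1.11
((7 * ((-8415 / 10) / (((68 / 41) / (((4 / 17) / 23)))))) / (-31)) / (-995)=-0.00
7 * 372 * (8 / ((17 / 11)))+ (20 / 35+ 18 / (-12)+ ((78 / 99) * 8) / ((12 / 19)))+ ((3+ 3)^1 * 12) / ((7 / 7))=319514401 / 23562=13560.58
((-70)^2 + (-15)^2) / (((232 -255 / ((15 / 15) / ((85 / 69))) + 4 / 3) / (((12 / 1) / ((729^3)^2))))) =-18860 / 3719011519025644887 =-0.00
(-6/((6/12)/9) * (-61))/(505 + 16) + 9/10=70569/5210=13.54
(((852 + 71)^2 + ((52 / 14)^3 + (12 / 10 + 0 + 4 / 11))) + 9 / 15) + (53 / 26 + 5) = 417892302427 / 490490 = 851989.44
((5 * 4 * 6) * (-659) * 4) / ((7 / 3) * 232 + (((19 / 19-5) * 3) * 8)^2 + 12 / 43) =-10201320 / 314683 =-32.42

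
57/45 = 19/15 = 1.27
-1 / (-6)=1 / 6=0.17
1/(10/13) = 13/10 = 1.30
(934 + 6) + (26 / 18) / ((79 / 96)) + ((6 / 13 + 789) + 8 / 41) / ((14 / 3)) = 1964739209 / 1768494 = 1110.97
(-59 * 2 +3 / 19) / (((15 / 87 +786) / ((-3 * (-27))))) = -5259411 / 433181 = -12.14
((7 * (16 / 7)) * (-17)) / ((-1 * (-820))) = -68 / 205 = -0.33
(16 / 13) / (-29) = -0.04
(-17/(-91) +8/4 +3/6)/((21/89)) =14507/1274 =11.39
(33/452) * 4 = 0.29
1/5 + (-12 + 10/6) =-10.13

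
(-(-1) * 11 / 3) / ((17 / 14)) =154 / 51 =3.02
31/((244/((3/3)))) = 31/244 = 0.13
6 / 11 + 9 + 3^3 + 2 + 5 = 479 / 11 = 43.55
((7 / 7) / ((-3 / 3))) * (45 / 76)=-45 / 76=-0.59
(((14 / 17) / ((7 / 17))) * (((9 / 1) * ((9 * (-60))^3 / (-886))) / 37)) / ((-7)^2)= 1417176000 / 803159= 1764.50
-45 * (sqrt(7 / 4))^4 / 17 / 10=-441 / 544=-0.81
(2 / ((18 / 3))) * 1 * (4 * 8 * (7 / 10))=112 / 15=7.47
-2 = -2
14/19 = 0.74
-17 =-17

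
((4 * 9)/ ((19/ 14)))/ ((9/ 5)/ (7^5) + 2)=42353640/ 3193501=13.26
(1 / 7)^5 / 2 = 1 / 33614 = 0.00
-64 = -64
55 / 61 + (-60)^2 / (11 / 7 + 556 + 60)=6.73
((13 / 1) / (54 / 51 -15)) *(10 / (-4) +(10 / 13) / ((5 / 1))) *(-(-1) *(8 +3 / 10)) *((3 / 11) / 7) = 86071 / 121660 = 0.71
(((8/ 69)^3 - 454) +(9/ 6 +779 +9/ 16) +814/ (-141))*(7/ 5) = 555599345077/ 1235193840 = 449.81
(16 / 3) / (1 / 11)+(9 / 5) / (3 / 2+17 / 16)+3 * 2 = 40202 / 615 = 65.37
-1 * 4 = -4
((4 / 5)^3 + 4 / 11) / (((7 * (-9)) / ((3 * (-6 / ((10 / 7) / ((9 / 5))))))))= 10836 / 34375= 0.32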